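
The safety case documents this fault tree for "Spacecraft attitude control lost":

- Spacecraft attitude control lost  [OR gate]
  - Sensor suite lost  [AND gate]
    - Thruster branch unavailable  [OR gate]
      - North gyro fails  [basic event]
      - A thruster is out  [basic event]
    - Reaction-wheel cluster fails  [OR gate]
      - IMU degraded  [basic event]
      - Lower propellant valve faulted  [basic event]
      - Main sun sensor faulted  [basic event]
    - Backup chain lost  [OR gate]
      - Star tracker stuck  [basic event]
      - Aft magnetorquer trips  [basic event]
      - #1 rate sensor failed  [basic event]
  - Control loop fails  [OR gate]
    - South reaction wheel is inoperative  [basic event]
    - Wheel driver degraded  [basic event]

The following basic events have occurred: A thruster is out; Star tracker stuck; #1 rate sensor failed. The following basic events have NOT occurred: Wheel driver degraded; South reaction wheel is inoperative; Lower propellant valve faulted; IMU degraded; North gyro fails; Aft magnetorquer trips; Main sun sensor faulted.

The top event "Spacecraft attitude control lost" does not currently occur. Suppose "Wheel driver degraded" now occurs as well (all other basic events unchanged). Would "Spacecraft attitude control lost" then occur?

Yes

Counterfactual: set "Wheel driver degraded" to occurred.
Thruster branch unavailable [OR]: North gyro fails=not, A thruster is out=occurs → at least one input occurs → occurs.
Reaction-wheel cluster fails [OR]: IMU degraded=not, Lower propellant valve faulted=not, Main sun sensor faulted=not → no input occurs → does not occur.
Backup chain lost [OR]: Star tracker stuck=occurs, Aft magnetorquer trips=not, #1 rate sensor failed=occurs → at least one input occurs → occurs.
Sensor suite lost [AND]: Thruster branch unavailable=occurs, Reaction-wheel cluster fails=not, Backup chain lost=occurs → not all inputs occur → does not occur.
Control loop fails [OR]: South reaction wheel is inoperative=not, Wheel driver degraded=occurs → at least one input occurs → occurs.
Spacecraft attitude control lost [OR]: Sensor suite lost=not, Control loop fails=occurs → at least one input occurs → occurs.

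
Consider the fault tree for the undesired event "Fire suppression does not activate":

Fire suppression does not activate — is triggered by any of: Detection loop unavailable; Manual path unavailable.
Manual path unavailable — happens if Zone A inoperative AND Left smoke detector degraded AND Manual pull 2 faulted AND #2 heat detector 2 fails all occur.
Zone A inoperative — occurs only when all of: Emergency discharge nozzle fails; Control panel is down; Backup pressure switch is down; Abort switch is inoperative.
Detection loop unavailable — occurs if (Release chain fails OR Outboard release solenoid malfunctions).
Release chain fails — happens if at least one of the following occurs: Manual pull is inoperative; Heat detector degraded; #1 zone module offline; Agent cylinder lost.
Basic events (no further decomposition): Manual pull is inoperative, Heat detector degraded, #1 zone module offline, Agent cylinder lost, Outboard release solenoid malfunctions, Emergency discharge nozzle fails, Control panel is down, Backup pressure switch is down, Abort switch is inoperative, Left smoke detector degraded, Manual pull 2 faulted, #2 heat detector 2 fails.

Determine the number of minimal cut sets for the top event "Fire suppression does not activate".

Release chain fails [OR]: union of children's cut sets → 4 cut set(s).
Detection loop unavailable [OR]: union of children's cut sets → 5 cut set(s).
Zone A inoperative [AND]: one cut set from each child combined → 1 × 1 × 1 × 1 = 1 cut set(s).
Manual path unavailable [AND]: one cut set from each child combined → 1 × 1 × 1 × 1 = 1 cut set(s).
Fire suppression does not activate [OR]: union of children's cut sets → 6 cut set(s).
Minimal cut sets: {Manual pull is inoperative}; {Heat detector degraded}; {#1 zone module offline}; {Agent cylinder lost}; {Outboard release solenoid malfunctions}; {#2 heat detector 2 fails, Abort switch is inoperative, Backup pressure switch is down, Control panel is down, Emergency discharge nozzle fails, Left smoke detector degraded, Manual pull 2 faulted}.

6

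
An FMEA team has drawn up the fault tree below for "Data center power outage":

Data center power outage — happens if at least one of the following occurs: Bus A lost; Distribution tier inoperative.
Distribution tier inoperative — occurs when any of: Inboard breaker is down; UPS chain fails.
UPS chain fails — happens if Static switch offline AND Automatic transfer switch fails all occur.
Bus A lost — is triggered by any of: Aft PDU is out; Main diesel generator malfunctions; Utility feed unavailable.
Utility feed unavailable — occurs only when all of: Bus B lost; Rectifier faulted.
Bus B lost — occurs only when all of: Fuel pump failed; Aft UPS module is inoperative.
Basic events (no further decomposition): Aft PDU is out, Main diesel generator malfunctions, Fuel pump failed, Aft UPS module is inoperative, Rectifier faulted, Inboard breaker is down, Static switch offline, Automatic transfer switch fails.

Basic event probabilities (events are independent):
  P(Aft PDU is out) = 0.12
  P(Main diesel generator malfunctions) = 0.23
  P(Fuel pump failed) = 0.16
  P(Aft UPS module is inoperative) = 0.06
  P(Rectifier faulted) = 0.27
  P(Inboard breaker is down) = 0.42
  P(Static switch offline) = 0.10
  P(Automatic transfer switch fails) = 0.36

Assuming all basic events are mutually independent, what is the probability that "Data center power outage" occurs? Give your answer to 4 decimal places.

P(Bus B lost) [AND] = 0.16 × 0.06 = 0.009600
P(Utility feed unavailable) [AND] = 0.009600 × 0.27 = 0.002592
P(Bus A lost) [OR] = 1 − (1−0.12) × (1−0.23) × (1−0.002592) = 0.324156
P(UPS chain fails) [AND] = 0.10 × 0.36 = 0.036000
P(Distribution tier inoperative) [OR] = 1 − (1−0.42) × (1−0.036000) = 0.440880
P(Data center power outage) [OR] = 1 − (1−0.324156) × (1−0.440880) = 0.622122
Rounded to 4 decimal places: P(Data center power outage) ≈ 0.6221.

0.6221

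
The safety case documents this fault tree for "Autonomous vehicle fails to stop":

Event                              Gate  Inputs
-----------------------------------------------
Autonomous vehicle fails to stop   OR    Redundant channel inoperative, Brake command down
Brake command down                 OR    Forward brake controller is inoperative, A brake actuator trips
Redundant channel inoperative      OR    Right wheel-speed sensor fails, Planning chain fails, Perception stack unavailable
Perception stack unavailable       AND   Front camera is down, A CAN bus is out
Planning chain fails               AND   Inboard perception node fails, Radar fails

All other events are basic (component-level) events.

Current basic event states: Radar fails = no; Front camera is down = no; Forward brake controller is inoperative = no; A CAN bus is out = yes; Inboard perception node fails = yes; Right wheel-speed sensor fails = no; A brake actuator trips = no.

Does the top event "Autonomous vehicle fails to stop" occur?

Planning chain fails [AND]: Inboard perception node fails=occurs, Radar fails=not → not all inputs occur → does not occur.
Perception stack unavailable [AND]: Front camera is down=not, A CAN bus is out=occurs → not all inputs occur → does not occur.
Redundant channel inoperative [OR]: Right wheel-speed sensor fails=not, Planning chain fails=not, Perception stack unavailable=not → no input occurs → does not occur.
Brake command down [OR]: Forward brake controller is inoperative=not, A brake actuator trips=not → no input occurs → does not occur.
Autonomous vehicle fails to stop [OR]: Redundant channel inoperative=not, Brake command down=not → no input occurs → does not occur.

No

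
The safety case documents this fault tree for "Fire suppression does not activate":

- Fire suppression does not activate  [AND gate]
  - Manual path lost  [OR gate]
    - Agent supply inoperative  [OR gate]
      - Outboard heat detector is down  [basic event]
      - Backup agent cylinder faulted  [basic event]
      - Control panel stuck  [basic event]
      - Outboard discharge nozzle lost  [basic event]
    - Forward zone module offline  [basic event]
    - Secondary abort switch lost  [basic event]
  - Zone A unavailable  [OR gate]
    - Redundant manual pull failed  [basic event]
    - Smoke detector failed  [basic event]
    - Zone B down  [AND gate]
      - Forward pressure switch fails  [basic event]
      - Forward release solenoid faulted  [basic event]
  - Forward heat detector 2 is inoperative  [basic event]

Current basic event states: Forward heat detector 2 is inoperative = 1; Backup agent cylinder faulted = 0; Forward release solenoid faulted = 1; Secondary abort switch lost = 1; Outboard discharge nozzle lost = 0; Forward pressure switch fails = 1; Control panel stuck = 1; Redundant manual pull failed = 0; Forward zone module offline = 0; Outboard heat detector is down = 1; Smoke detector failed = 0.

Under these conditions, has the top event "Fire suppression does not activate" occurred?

Yes

Agent supply inoperative [OR]: Outboard heat detector is down=occurs, Backup agent cylinder faulted=not, Control panel stuck=occurs, Outboard discharge nozzle lost=not → at least one input occurs → occurs.
Manual path lost [OR]: Agent supply inoperative=occurs, Forward zone module offline=not, Secondary abort switch lost=occurs → at least one input occurs → occurs.
Zone B down [AND]: Forward pressure switch fails=occurs, Forward release solenoid faulted=occurs → all inputs occur → occurs.
Zone A unavailable [OR]: Redundant manual pull failed=not, Smoke detector failed=not, Zone B down=occurs → at least one input occurs → occurs.
Fire suppression does not activate [AND]: Manual path lost=occurs, Zone A unavailable=occurs, Forward heat detector 2 is inoperative=occurs → all inputs occur → occurs.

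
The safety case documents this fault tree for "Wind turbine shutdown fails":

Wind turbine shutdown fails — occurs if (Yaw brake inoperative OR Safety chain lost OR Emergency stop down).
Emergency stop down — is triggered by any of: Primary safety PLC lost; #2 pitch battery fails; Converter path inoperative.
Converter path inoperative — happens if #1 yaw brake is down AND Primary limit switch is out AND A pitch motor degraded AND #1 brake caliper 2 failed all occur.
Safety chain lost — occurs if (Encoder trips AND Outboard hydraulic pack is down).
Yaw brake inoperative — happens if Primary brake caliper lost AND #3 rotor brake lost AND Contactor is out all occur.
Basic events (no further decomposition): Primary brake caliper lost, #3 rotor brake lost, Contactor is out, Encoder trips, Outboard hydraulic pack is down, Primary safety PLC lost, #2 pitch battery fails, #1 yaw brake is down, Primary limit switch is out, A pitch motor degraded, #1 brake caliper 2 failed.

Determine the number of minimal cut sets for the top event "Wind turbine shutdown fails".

5

Yaw brake inoperative [AND]: one cut set from each child combined → 1 × 1 × 1 = 1 cut set(s).
Safety chain lost [AND]: one cut set from each child combined → 1 × 1 = 1 cut set(s).
Converter path inoperative [AND]: one cut set from each child combined → 1 × 1 × 1 × 1 = 1 cut set(s).
Emergency stop down [OR]: union of children's cut sets → 3 cut set(s).
Wind turbine shutdown fails [OR]: union of children's cut sets → 5 cut set(s).
Minimal cut sets: {#3 rotor brake lost, Contactor is out, Primary brake caliper lost}; {Encoder trips, Outboard hydraulic pack is down}; {Primary safety PLC lost}; {#2 pitch battery fails}; {#1 brake caliper 2 failed, #1 yaw brake is down, A pitch motor degraded, Primary limit switch is out}.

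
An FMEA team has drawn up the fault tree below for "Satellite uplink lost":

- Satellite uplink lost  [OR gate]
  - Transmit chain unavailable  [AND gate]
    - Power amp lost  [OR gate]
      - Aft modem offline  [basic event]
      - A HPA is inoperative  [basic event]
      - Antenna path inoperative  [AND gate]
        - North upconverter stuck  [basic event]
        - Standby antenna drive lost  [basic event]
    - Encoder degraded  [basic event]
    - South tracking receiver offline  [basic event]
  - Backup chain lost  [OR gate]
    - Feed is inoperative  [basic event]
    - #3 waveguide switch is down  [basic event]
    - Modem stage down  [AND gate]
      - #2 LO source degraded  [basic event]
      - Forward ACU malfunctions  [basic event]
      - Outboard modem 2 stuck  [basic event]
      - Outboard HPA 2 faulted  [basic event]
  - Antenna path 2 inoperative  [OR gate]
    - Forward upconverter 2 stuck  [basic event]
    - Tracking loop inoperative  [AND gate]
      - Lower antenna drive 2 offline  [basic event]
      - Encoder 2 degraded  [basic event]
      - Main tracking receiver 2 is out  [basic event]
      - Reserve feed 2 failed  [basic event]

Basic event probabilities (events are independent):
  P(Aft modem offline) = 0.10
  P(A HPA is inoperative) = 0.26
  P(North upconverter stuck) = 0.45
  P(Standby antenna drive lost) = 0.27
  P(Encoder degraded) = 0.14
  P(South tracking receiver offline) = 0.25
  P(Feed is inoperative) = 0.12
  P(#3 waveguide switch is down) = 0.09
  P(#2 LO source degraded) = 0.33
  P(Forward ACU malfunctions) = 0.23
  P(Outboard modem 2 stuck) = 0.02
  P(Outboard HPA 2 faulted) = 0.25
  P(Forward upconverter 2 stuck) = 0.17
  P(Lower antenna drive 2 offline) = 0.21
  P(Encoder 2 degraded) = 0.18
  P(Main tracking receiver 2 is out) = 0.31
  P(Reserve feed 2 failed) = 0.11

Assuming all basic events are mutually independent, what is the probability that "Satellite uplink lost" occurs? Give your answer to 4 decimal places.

P(Antenna path inoperative) [AND] = 0.45 × 0.27 = 0.121500
P(Power amp lost) [OR] = 1 − (1−0.10) × (1−0.26) × (1−0.121500) = 0.414919
P(Transmit chain unavailable) [AND] = 0.414919 × 0.14 × 0.25 = 0.014522
P(Modem stage down) [AND] = 0.33 × 0.23 × 0.02 × 0.25 = 0.000380
P(Backup chain lost) [OR] = 1 − (1−0.12) × (1−0.09) × (1−0.000380) = 0.199504
P(Tracking loop inoperative) [AND] = 0.21 × 0.18 × 0.31 × 0.11 = 0.001289
P(Antenna path 2 inoperative) [OR] = 1 − (1−0.17) × (1−0.001289) = 0.171070
P(Satellite uplink lost) [OR] = 1 − (1−0.014522) × (1−0.199504) × (1−0.171070) = 0.346081
Rounded to 4 decimal places: P(Satellite uplink lost) ≈ 0.3461.

0.3461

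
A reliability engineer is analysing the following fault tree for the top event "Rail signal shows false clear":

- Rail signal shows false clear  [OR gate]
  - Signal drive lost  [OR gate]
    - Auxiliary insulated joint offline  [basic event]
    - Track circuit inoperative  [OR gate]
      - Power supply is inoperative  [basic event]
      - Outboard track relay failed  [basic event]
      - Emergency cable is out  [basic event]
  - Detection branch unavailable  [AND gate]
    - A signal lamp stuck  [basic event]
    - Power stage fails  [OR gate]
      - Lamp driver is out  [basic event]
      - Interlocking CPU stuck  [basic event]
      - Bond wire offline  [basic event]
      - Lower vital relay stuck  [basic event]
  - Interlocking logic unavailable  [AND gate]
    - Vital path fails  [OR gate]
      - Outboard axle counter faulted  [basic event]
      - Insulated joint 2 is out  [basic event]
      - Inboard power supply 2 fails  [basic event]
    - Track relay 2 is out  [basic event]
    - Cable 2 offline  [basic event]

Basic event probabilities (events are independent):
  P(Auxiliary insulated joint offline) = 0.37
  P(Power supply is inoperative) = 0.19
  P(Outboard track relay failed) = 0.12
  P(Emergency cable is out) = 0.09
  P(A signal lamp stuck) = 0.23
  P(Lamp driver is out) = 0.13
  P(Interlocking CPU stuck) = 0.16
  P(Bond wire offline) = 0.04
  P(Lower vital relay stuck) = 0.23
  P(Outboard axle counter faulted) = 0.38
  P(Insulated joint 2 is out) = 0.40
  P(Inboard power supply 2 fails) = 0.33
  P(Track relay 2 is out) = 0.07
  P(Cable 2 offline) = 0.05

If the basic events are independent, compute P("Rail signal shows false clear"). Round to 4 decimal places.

P(Track circuit inoperative) [OR] = 1 − (1−0.19) × (1−0.12) × (1−0.09) = 0.351352
P(Signal drive lost) [OR] = 1 − (1−0.37) × (1−0.351352) = 0.591352
P(Power stage fails) [OR] = 1 − (1−0.13) × (1−0.16) × (1−0.04) × (1−0.23) = 0.459793
P(Detection branch unavailable) [AND] = 0.23 × 0.459793 = 0.105752
P(Vital path fails) [OR] = 1 − (1−0.38) × (1−0.40) × (1−0.33) = 0.750760
P(Interlocking logic unavailable) [AND] = 0.750760 × 0.07 × 0.05 = 0.002628
P(Rail signal shows false clear) [OR] = 1 − (1−0.591352) × (1−0.105752) × (1−0.002628) = 0.635528
Rounded to 4 decimal places: P(Rail signal shows false clear) ≈ 0.6355.

0.6355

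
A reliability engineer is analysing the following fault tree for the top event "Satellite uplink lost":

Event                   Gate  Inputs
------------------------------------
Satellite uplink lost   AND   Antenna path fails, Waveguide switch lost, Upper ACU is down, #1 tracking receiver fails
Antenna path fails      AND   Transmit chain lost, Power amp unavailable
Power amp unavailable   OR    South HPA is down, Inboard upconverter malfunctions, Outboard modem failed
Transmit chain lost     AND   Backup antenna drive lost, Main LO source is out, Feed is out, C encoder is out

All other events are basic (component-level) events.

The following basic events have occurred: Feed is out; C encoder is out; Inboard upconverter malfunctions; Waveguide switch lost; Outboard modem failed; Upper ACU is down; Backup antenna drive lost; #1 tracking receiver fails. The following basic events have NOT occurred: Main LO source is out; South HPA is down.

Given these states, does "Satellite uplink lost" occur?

Transmit chain lost [AND]: Backup antenna drive lost=occurs, Main LO source is out=not, Feed is out=occurs, C encoder is out=occurs → not all inputs occur → does not occur.
Power amp unavailable [OR]: South HPA is down=not, Inboard upconverter malfunctions=occurs, Outboard modem failed=occurs → at least one input occurs → occurs.
Antenna path fails [AND]: Transmit chain lost=not, Power amp unavailable=occurs → not all inputs occur → does not occur.
Satellite uplink lost [AND]: Antenna path fails=not, Waveguide switch lost=occurs, Upper ACU is down=occurs, #1 tracking receiver fails=occurs → not all inputs occur → does not occur.

No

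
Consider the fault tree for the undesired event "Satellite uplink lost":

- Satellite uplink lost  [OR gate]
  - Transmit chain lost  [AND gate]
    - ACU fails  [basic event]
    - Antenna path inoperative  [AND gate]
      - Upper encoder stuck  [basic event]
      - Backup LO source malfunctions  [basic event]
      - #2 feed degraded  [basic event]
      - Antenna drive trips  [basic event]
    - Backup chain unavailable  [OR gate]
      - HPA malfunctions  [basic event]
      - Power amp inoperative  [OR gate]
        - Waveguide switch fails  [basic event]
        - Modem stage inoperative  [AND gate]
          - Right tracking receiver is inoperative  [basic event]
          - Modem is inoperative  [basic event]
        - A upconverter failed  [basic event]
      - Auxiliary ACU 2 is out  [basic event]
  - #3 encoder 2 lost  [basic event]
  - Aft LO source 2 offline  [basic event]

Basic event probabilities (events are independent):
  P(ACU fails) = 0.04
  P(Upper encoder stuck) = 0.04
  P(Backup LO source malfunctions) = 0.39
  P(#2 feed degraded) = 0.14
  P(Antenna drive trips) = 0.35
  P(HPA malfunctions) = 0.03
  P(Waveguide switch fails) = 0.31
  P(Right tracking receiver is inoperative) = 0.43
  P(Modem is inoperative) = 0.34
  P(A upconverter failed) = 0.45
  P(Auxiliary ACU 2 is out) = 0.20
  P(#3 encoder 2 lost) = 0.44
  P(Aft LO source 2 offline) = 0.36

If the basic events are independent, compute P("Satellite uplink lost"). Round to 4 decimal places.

0.6416

P(Antenna path inoperative) [AND] = 0.04 × 0.39 × 0.14 × 0.35 = 0.000764
P(Modem stage inoperative) [AND] = 0.43 × 0.34 = 0.146200
P(Power amp inoperative) [OR] = 1 − (1−0.31) × (1−0.146200) × (1−0.45) = 0.675983
P(Backup chain unavailable) [OR] = 1 − (1−0.03) × (1−0.675983) × (1−0.20) = 0.748563
P(Transmit chain lost) [AND] = 0.04 × 0.000764 × 0.748563 = 0.000023
P(Satellite uplink lost) [OR] = 1 − (1−0.000023) × (1−0.44) × (1−0.36) = 0.641608
Rounded to 4 decimal places: P(Satellite uplink lost) ≈ 0.6416.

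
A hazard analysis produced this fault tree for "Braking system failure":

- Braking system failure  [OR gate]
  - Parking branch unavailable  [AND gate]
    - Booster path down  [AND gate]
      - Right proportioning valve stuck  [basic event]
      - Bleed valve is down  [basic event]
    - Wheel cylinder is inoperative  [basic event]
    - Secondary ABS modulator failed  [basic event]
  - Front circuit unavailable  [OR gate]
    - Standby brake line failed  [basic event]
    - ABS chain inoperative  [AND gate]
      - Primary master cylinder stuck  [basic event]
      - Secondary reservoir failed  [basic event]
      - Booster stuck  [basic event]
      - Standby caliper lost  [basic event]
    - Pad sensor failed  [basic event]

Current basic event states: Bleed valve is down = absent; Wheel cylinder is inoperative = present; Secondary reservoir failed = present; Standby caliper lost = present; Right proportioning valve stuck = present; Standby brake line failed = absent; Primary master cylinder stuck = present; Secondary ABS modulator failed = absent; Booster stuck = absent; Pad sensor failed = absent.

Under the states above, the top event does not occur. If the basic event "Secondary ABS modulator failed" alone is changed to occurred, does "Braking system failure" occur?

No

Counterfactual: set "Secondary ABS modulator failed" to occurred.
Booster path down [AND]: Right proportioning valve stuck=occurs, Bleed valve is down=not → not all inputs occur → does not occur.
Parking branch unavailable [AND]: Booster path down=not, Wheel cylinder is inoperative=occurs, Secondary ABS modulator failed=occurs → not all inputs occur → does not occur.
ABS chain inoperative [AND]: Primary master cylinder stuck=occurs, Secondary reservoir failed=occurs, Booster stuck=not, Standby caliper lost=occurs → not all inputs occur → does not occur.
Front circuit unavailable [OR]: Standby brake line failed=not, ABS chain inoperative=not, Pad sensor failed=not → no input occurs → does not occur.
Braking system failure [OR]: Parking branch unavailable=not, Front circuit unavailable=not → no input occurs → does not occur.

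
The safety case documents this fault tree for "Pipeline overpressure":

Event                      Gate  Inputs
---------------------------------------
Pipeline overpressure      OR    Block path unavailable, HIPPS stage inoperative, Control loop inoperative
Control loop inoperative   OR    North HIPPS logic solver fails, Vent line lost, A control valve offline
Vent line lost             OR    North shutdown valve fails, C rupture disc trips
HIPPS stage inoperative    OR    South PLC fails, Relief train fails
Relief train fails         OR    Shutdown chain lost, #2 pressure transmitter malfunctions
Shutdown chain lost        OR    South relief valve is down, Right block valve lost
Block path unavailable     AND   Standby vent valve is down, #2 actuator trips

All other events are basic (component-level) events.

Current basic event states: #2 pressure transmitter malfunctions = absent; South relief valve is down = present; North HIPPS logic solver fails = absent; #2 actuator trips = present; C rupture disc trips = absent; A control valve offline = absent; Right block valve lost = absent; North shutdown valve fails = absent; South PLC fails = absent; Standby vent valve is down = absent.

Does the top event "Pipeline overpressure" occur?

Block path unavailable [AND]: Standby vent valve is down=not, #2 actuator trips=occurs → not all inputs occur → does not occur.
Shutdown chain lost [OR]: South relief valve is down=occurs, Right block valve lost=not → at least one input occurs → occurs.
Relief train fails [OR]: Shutdown chain lost=occurs, #2 pressure transmitter malfunctions=not → at least one input occurs → occurs.
HIPPS stage inoperative [OR]: South PLC fails=not, Relief train fails=occurs → at least one input occurs → occurs.
Vent line lost [OR]: North shutdown valve fails=not, C rupture disc trips=not → no input occurs → does not occur.
Control loop inoperative [OR]: North HIPPS logic solver fails=not, Vent line lost=not, A control valve offline=not → no input occurs → does not occur.
Pipeline overpressure [OR]: Block path unavailable=not, HIPPS stage inoperative=occurs, Control loop inoperative=not → at least one input occurs → occurs.

Yes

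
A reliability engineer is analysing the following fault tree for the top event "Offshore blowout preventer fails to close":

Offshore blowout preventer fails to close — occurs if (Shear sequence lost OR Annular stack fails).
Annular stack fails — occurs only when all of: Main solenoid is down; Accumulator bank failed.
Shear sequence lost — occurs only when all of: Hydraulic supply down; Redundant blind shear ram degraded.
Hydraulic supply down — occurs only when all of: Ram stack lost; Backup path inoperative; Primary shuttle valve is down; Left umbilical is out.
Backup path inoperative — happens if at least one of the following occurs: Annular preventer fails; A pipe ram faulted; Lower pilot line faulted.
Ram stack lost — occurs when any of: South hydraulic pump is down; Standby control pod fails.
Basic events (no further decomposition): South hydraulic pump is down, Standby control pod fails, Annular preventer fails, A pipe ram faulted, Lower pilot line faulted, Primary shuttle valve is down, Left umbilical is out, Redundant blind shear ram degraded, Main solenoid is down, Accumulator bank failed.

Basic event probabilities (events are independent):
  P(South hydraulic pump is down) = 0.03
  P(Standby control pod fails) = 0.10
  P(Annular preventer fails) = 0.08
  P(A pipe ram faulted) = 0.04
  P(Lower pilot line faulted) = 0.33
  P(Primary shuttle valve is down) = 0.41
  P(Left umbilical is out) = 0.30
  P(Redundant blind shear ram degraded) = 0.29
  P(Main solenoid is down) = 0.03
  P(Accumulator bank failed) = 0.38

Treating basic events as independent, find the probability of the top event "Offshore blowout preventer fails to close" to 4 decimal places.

0.0132

P(Ram stack lost) [OR] = 1 − (1−0.03) × (1−0.10) = 0.127000
P(Backup path inoperative) [OR] = 1 − (1−0.08) × (1−0.04) × (1−0.33) = 0.408256
P(Hydraulic supply down) [AND] = 0.127000 × 0.408256 × 0.41 × 0.30 = 0.006377
P(Shear sequence lost) [AND] = 0.006377 × 0.29 = 0.001849
P(Annular stack fails) [AND] = 0.03 × 0.38 = 0.011400
P(Offshore blowout preventer fails to close) [OR] = 1 − (1−0.001849) × (1−0.011400) = 0.013228
Rounded to 4 decimal places: P(Offshore blowout preventer fails to close) ≈ 0.0132.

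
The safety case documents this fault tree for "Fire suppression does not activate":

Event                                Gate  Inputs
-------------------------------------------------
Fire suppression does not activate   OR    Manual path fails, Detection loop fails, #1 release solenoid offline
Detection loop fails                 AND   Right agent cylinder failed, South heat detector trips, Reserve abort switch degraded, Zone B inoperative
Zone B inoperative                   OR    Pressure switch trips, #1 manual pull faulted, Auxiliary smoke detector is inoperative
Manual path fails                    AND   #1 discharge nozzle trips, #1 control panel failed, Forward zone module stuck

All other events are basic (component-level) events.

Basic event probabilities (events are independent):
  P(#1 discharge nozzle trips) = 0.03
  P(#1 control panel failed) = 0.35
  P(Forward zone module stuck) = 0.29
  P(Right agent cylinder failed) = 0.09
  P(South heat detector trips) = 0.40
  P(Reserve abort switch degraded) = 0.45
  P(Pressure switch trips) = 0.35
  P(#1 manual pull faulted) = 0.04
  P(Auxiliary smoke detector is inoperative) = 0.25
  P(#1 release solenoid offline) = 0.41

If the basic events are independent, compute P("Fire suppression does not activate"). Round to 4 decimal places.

P(Manual path fails) [AND] = 0.03 × 0.35 × 0.29 = 0.003045
P(Zone B inoperative) [OR] = 1 − (1−0.35) × (1−0.04) × (1−0.25) = 0.532000
P(Detection loop fails) [AND] = 0.09 × 0.40 × 0.45 × 0.532000 = 0.008618
P(Fire suppression does not activate) [OR] = 1 − (1−0.003045) × (1−0.008618) × (1−0.41) = 0.416866
Rounded to 4 decimal places: P(Fire suppression does not activate) ≈ 0.4169.

0.4169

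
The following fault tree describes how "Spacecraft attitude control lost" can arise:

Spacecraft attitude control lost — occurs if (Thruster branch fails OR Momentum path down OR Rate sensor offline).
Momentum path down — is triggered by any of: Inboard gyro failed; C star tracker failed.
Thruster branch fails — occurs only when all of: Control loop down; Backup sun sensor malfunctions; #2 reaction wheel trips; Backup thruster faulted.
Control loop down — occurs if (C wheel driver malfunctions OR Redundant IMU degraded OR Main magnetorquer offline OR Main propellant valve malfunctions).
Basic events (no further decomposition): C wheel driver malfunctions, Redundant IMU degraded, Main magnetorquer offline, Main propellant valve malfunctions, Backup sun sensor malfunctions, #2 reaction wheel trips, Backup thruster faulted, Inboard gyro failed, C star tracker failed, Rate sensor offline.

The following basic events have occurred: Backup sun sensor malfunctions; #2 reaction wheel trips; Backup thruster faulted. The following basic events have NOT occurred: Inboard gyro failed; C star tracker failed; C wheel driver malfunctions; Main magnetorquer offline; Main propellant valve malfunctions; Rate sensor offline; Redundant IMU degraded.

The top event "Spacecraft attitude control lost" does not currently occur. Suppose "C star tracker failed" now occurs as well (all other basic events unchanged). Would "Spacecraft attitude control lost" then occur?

Yes

Counterfactual: set "C star tracker failed" to occurred.
Control loop down [OR]: C wheel driver malfunctions=not, Redundant IMU degraded=not, Main magnetorquer offline=not, Main propellant valve malfunctions=not → no input occurs → does not occur.
Thruster branch fails [AND]: Control loop down=not, Backup sun sensor malfunctions=occurs, #2 reaction wheel trips=occurs, Backup thruster faulted=occurs → not all inputs occur → does not occur.
Momentum path down [OR]: Inboard gyro failed=not, C star tracker failed=occurs → at least one input occurs → occurs.
Spacecraft attitude control lost [OR]: Thruster branch fails=not, Momentum path down=occurs, Rate sensor offline=not → at least one input occurs → occurs.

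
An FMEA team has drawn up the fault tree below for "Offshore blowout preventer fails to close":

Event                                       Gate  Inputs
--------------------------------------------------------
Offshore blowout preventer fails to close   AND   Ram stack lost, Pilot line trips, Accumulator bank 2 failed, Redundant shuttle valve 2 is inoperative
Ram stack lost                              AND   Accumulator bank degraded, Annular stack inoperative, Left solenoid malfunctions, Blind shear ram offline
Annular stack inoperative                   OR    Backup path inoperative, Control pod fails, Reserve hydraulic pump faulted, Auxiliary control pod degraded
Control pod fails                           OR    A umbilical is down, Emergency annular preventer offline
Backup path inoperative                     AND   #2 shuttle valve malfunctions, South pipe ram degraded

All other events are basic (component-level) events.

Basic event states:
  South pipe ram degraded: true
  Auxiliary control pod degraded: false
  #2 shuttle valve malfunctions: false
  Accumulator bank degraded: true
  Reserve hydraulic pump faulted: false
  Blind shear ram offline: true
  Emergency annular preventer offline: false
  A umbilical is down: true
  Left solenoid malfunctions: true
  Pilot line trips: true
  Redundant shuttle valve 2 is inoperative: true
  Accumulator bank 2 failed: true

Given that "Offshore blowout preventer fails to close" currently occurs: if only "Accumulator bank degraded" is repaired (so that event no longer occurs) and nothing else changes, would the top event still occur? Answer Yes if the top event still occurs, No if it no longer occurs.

Counterfactual: set "Accumulator bank degraded" to not occurred.
Backup path inoperative [AND]: #2 shuttle valve malfunctions=not, South pipe ram degraded=occurs → not all inputs occur → does not occur.
Control pod fails [OR]: A umbilical is down=occurs, Emergency annular preventer offline=not → at least one input occurs → occurs.
Annular stack inoperative [OR]: Backup path inoperative=not, Control pod fails=occurs, Reserve hydraulic pump faulted=not, Auxiliary control pod degraded=not → at least one input occurs → occurs.
Ram stack lost [AND]: Accumulator bank degraded=not, Annular stack inoperative=occurs, Left solenoid malfunctions=occurs, Blind shear ram offline=occurs → not all inputs occur → does not occur.
Offshore blowout preventer fails to close [AND]: Ram stack lost=not, Pilot line trips=occurs, Accumulator bank 2 failed=occurs, Redundant shuttle valve 2 is inoperative=occurs → not all inputs occur → does not occur.

No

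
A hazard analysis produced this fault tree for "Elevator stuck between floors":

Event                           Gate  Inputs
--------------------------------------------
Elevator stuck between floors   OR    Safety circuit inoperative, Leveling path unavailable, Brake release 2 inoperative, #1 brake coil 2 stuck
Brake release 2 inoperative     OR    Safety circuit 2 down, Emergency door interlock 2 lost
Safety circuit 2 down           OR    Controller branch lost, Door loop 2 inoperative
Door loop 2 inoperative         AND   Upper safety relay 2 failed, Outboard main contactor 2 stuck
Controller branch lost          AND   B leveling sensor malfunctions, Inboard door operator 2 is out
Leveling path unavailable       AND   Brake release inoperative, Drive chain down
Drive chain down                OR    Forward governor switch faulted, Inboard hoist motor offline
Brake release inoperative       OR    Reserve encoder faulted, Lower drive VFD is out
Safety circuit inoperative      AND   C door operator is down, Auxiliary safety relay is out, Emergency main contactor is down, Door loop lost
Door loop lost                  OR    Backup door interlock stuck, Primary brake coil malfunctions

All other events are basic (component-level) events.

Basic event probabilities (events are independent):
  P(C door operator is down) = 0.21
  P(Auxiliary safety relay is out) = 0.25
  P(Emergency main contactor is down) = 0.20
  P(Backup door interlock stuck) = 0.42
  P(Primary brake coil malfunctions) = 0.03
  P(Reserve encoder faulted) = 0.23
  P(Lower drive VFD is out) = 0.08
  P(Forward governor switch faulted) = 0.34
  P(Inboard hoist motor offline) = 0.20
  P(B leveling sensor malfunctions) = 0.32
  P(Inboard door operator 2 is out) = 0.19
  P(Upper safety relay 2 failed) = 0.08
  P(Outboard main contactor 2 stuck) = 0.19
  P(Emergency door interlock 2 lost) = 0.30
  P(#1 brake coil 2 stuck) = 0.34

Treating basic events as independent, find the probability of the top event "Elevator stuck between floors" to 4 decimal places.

P(Door loop lost) [OR] = 1 − (1−0.42) × (1−0.03) = 0.437400
P(Safety circuit inoperative) [AND] = 0.21 × 0.25 × 0.20 × 0.437400 = 0.004593
P(Brake release inoperative) [OR] = 1 − (1−0.23) × (1−0.08) = 0.291600
P(Drive chain down) [OR] = 1 − (1−0.34) × (1−0.20) = 0.472000
P(Leveling path unavailable) [AND] = 0.291600 × 0.472000 = 0.137635
P(Controller branch lost) [AND] = 0.32 × 0.19 = 0.060800
P(Door loop 2 inoperative) [AND] = 0.08 × 0.19 = 0.015200
P(Safety circuit 2 down) [OR] = 1 − (1−0.060800) × (1−0.015200) = 0.075076
P(Brake release 2 inoperative) [OR] = 1 − (1−0.075076) × (1−0.30) = 0.352553
P(Elevator stuck between floors) [OR] = 1 − (1−0.004593) × (1−0.137635) × (1−0.352553) × (1−0.34) = 0.633191
Rounded to 4 decimal places: P(Elevator stuck between floors) ≈ 0.6332.

0.6332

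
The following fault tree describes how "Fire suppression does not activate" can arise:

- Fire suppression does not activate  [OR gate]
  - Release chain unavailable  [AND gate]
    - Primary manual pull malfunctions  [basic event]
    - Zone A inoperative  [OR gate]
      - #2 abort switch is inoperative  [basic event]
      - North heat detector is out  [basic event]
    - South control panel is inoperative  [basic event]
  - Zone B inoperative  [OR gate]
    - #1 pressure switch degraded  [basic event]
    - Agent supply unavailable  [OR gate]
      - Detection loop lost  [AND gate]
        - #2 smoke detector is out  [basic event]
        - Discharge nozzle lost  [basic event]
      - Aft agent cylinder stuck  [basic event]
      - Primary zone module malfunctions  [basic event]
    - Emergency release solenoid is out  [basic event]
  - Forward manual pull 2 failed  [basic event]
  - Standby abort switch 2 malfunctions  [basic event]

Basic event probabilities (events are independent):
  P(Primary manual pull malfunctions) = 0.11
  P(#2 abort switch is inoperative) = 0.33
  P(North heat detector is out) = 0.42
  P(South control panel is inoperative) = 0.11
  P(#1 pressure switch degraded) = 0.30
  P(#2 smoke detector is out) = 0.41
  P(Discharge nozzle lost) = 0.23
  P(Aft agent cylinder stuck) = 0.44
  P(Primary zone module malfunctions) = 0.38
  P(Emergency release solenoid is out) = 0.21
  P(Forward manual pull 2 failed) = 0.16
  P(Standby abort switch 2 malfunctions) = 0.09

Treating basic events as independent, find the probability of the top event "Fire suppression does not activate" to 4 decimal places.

0.8681

P(Zone A inoperative) [OR] = 1 − (1−0.33) × (1−0.42) = 0.611400
P(Release chain unavailable) [AND] = 0.11 × 0.611400 × 0.11 = 0.007398
P(Detection loop lost) [AND] = 0.41 × 0.23 = 0.094300
P(Agent supply unavailable) [OR] = 1 − (1−0.094300) × (1−0.44) × (1−0.38) = 0.685541
P(Zone B inoperative) [OR] = 1 − (1−0.30) × (1−0.685541) × (1−0.21) = 0.826104
P(Fire suppression does not activate) [OR] = 1 − (1−0.007398) × (1−0.826104) × (1−0.16) × (1−0.09) = 0.868057
Rounded to 4 decimal places: P(Fire suppression does not activate) ≈ 0.8681.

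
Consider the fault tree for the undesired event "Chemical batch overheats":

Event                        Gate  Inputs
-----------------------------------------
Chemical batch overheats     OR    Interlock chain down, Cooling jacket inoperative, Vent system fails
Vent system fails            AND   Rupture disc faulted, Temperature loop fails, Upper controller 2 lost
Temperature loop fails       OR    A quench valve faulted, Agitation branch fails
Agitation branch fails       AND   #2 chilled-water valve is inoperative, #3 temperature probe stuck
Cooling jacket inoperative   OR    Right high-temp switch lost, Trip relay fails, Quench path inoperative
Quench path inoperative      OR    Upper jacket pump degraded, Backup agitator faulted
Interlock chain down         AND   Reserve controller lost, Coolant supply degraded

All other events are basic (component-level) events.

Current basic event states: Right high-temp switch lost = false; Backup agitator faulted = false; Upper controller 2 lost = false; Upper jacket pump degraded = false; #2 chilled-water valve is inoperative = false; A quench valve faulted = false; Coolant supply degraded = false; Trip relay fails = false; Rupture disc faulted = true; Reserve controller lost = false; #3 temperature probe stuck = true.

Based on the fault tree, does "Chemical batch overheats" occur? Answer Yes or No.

Interlock chain down [AND]: Reserve controller lost=not, Coolant supply degraded=not → not all inputs occur → does not occur.
Quench path inoperative [OR]: Upper jacket pump degraded=not, Backup agitator faulted=not → no input occurs → does not occur.
Cooling jacket inoperative [OR]: Right high-temp switch lost=not, Trip relay fails=not, Quench path inoperative=not → no input occurs → does not occur.
Agitation branch fails [AND]: #2 chilled-water valve is inoperative=not, #3 temperature probe stuck=occurs → not all inputs occur → does not occur.
Temperature loop fails [OR]: A quench valve faulted=not, Agitation branch fails=not → no input occurs → does not occur.
Vent system fails [AND]: Rupture disc faulted=occurs, Temperature loop fails=not, Upper controller 2 lost=not → not all inputs occur → does not occur.
Chemical batch overheats [OR]: Interlock chain down=not, Cooling jacket inoperative=not, Vent system fails=not → no input occurs → does not occur.

No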